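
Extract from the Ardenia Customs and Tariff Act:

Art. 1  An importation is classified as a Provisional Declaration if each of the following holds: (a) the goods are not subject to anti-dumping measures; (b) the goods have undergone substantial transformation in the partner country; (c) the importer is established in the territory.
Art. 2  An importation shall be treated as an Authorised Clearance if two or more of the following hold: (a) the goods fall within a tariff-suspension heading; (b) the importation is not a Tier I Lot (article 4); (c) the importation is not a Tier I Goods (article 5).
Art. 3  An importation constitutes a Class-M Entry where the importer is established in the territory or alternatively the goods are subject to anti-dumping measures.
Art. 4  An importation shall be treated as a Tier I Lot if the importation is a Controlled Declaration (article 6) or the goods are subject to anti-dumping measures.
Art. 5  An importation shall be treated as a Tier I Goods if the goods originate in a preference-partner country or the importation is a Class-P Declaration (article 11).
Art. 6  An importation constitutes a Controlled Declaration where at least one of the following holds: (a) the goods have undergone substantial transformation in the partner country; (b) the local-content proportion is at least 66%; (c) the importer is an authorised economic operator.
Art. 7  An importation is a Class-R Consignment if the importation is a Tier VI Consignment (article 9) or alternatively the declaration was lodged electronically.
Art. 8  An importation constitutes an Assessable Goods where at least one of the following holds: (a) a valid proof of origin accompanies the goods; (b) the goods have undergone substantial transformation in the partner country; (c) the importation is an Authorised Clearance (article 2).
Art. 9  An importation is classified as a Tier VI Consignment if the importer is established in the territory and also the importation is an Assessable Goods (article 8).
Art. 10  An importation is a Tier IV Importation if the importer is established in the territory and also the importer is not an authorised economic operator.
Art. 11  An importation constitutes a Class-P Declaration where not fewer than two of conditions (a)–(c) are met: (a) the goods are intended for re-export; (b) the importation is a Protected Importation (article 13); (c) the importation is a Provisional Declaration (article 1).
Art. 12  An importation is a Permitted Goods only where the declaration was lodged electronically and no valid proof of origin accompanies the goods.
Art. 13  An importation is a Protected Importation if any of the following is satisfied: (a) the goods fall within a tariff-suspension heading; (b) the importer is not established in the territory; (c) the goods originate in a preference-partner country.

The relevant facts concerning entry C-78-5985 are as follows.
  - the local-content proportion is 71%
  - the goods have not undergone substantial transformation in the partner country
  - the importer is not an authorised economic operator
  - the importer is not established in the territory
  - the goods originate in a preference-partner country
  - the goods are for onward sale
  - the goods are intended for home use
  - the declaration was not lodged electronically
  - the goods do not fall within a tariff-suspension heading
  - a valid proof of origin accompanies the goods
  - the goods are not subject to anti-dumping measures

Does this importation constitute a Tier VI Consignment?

No

Under article 6: the goods have undergone substantial transformation in the partner country? no; or local-content proportion: 71% ≥ 66%? yes; or the importer is an authorised economic operator? no. So the importation is a Controlled Declaration.
Under article 4: Controlled Declaration (article 6)? yes; or the goods are subject to anti-dumping measures? no. So the importation is a Tier I Lot.
Under article 13: the goods fall within a tariff-suspension heading? no; or the importer is not established in the territory? yes; or the goods originate in a preference-partner country? yes. So the importation is a Protected Importation.
Under article 1: the goods are not subject to anti-dumping measures? yes; and the goods have undergone substantial transformation in the partner country? no; and the importer is established in the territory? no. So the importation is not a Provisional Declaration.
Under article 11: the goods are intended for re-export? no; Protected Importation (article 13)? yes; Provisional Declaration (article 1)? no — 1 of 3 hold (need ≥2) → not satisfied.
Under article 5: the goods originate in a preference-partner country? yes; or Class-P Declaration (article 11)? no. So the importation is a Tier I Goods.
Under article 2: the goods fall within a tariff-suspension heading? no; not a Tier I Lot (article 4)? no; not a Tier I Goods (article 5)? no — 0 of 3 hold (need ≥2) → not satisfied.
Under article 8: a valid proof of origin accompanies the goods? yes; or the goods have undergone substantial transformation in the partner country? no; or Authorised Clearance (article 2)? no. So the importation is an Assessable Goods.
Under article 9: the importer is established in the territory? no; and Assessable Goods (article 8)? yes. So the importation is not a Tier VI Consignment.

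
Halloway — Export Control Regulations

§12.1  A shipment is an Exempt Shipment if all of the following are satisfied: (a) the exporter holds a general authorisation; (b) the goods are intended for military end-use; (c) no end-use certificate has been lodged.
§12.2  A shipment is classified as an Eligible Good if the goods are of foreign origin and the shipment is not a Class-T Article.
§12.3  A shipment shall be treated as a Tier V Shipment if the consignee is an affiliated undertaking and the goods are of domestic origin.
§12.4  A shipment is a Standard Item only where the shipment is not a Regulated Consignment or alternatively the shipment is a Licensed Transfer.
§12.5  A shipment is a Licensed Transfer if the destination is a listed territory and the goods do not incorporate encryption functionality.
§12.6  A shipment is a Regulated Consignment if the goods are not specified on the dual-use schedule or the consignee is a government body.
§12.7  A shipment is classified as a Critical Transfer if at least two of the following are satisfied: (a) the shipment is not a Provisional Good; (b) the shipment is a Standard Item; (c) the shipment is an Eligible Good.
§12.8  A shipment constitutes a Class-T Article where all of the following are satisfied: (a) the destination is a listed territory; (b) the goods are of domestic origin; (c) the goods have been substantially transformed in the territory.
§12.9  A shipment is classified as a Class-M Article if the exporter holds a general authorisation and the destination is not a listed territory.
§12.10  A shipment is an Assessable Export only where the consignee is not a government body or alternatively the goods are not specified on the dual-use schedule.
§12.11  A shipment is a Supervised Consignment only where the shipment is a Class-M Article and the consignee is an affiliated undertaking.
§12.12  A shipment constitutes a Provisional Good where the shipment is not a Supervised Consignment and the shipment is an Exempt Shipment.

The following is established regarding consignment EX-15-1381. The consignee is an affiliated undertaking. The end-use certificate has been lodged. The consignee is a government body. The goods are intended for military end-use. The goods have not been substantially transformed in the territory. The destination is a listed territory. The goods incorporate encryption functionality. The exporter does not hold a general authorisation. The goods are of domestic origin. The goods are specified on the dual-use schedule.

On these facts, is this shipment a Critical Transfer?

Under §12.9: the exporter holds a general authorisation? no; and the destination is not a listed territory? no. So the shipment is not a Class-M Article.
Under §12.11: Class-M Article (§12.9)? no; and the consignee is an affiliated undertaking? yes. So the shipment is not a Supervised Consignment.
Under §12.1: the exporter holds a general authorisation? no; and the goods are intended for military end-use? yes; and no end-use certificate has been lodged? no. So the shipment is not an Exempt Shipment.
Under §12.12: not a Supervised Consignment (§12.11)? yes; and Exempt Shipment (§12.1)? no. So the shipment is not a Provisional Good.
Under §12.6: the goods are not specified on the dual-use schedule? no; or the consignee is a government body? yes. So the shipment is a Regulated Consignment.
Under §12.5: the destination is a listed territory? yes; and the goods do not incorporate encryption functionality? no. So the shipment is not a Licensed Transfer.
Under §12.4: not a Regulated Consignment (§12.6)? no; or Licensed Transfer (§12.5)? no. So the shipment is not a Standard Item.
Under §12.8: the destination is a listed territory? yes; and the goods are of domestic origin? yes; and the goods have been substantially transformed in the territory? no. So the shipment is not a Class-T Article.
Under §12.2: the goods are of foreign origin? no; and not a Class-T Article (§12.8)? yes. So the shipment is not an Eligible Good.
Under §12.7: not a Provisional Good (§12.12)? yes; Standard Item (§12.4)? no; Eligible Good (§12.2)? no — 1 of 3 hold (need ≥2) → not satisfied.

No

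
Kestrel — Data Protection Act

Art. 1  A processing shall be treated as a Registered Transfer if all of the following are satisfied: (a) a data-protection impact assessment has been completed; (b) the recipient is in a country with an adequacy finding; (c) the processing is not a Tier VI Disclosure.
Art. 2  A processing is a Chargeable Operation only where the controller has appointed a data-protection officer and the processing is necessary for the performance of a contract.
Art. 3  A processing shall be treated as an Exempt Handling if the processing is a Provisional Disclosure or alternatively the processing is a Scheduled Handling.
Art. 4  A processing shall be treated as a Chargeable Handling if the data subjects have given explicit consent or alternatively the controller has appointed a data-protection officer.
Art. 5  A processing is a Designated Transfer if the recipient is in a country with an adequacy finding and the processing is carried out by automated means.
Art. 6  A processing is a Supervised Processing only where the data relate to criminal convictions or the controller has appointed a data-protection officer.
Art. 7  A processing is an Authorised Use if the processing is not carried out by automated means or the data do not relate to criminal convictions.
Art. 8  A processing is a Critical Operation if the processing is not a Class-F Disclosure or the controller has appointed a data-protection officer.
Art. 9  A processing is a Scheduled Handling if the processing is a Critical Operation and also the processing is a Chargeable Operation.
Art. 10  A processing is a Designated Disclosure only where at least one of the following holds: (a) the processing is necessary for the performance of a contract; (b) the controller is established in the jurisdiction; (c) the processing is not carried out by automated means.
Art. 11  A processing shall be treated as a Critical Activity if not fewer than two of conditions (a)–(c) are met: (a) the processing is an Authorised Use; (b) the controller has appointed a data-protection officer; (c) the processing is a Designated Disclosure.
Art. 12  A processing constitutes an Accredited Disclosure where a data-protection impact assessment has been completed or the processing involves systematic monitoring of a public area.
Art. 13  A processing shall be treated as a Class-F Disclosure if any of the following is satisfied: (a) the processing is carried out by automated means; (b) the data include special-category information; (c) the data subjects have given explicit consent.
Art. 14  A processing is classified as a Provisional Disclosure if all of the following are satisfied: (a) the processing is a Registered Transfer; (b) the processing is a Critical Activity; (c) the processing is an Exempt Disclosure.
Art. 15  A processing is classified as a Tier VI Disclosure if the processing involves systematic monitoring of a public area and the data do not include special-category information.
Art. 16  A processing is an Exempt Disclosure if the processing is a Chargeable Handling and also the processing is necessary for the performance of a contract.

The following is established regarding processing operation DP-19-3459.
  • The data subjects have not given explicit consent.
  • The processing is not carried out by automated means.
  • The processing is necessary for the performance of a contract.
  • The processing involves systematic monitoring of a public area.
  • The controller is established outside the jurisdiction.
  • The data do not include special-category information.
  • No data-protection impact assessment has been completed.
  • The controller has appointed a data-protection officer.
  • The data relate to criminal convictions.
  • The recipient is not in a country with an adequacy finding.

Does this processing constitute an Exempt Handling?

Under article 15: the processing involves systematic monitoring of a public area? yes; and the data do not include special-category information? yes. So the processing is a Tier VI Disclosure.
Under article 1: a data-protection impact assessment has been completed? no; and the recipient is in a country with an adequacy finding? no; and not a Tier VI Disclosure (article 15)? no. So the processing is not a Registered Transfer.
Under article 7: the processing is not carried out by automated means? yes; or the data do not relate to criminal convictions? no. So the processing is an Authorised Use.
Under article 10: the processing is necessary for the performance of a contract? yes; or the controller is established in the jurisdiction? no; or the processing is not carried out by automated means? yes. So the processing is a Designated Disclosure.
Under article 11: Authorised Use (article 7)? yes; the controller has appointed a data-protection officer? yes; Designated Disclosure (article 10)? yes — 3 of 3 hold (need ≥2) → satisfied.
Under article 4: the data subjects have given explicit consent? no; or the controller has appointed a data-protection officer? yes. So the processing is a Chargeable Handling.
Under article 16: Chargeable Handling (article 4)? yes; and the processing is necessary for the performance of a contract? yes. So the processing is an Exempt Disclosure.
Under article 14: Registered Transfer (article 1)? no; and Critical Activity (article 11)? yes; and Exempt Disclosure (article 16)? yes. So the processing is not a Provisional Disclosure.
Under article 13: the processing is carried out by automated means? no; or the data include special-category information? no; or the data subjects have given explicit consent? no. So the processing is not a Class-F Disclosure.
Under article 8: not a Class-F Disclosure (article 13)? yes; or the controller has appointed a data-protection officer? yes. So the processing is a Critical Operation.
Under article 2: the controller has appointed a data-protection officer? yes; and the processing is necessary for the performance of a contract? yes. So the processing is a Chargeable Operation.
Under article 9: Critical Operation (article 8)? yes; and Chargeable Operation (article 2)? yes. So the processing is a Scheduled Handling.
Under article 3: Provisional Disclosure (article 14)? no; or Scheduled Handling (article 9)? yes. So the processing is an Exempt Handling.

Yes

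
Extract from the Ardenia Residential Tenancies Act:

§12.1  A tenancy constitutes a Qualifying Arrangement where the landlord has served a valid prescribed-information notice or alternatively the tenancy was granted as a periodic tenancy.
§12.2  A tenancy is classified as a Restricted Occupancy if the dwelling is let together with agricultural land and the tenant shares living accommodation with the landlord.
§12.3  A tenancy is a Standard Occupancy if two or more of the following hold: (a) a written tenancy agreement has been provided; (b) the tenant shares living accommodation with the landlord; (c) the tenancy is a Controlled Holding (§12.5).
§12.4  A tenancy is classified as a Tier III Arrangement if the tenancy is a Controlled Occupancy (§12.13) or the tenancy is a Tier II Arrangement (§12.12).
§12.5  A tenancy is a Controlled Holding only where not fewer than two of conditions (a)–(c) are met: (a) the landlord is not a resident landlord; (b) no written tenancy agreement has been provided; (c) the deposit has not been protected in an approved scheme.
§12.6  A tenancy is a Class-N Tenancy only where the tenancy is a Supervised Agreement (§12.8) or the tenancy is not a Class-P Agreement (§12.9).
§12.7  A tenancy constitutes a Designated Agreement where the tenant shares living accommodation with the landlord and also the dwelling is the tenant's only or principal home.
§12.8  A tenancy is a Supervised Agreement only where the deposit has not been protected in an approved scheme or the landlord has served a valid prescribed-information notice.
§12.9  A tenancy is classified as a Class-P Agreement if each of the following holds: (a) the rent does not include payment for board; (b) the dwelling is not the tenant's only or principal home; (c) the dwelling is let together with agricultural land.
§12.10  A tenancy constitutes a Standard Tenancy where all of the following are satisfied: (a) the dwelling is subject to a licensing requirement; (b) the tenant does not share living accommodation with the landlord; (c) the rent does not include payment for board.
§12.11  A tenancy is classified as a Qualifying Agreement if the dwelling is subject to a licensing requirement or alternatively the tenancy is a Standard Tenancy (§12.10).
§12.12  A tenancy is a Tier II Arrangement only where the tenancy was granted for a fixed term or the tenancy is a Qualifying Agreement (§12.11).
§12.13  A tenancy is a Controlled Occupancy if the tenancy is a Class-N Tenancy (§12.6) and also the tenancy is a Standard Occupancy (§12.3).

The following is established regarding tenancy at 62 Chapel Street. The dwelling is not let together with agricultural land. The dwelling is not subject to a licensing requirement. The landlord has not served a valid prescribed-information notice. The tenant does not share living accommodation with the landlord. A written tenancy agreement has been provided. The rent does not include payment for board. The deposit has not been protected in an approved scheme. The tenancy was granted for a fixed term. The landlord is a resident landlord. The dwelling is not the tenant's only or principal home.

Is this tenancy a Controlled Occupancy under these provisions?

No

Under §12.8: the deposit has not been protected in an approved scheme? yes; or the landlord has served a valid prescribed-information notice? no. So the tenancy is a Supervised Agreement.
Under §12.9: the rent does not include payment for board? yes; and the dwelling is not the tenant's only or principal home? yes; and the dwelling is let together with agricultural land? no. So the tenancy is not a Class-P Agreement.
Under §12.6: Supervised Agreement (§12.8)? yes; or not a Class-P Agreement (§12.9)? yes. So the tenancy is a Class-N Tenancy.
Under §12.5: the landlord is not a resident landlord? no; no written tenancy agreement has been provided? no; the deposit has not been protected in an approved scheme? yes — 1 of 3 hold (need ≥2) → not satisfied.
Under §12.3: a written tenancy agreement has been provided? yes; the tenant shares living accommodation with the landlord? no; Controlled Holding (§12.5)? no — 1 of 3 hold (need ≥2) → not satisfied.
Under §12.13: Class-N Tenancy (§12.6)? yes; and Standard Occupancy (§12.3)? no. So the tenancy is not a Controlled Occupancy.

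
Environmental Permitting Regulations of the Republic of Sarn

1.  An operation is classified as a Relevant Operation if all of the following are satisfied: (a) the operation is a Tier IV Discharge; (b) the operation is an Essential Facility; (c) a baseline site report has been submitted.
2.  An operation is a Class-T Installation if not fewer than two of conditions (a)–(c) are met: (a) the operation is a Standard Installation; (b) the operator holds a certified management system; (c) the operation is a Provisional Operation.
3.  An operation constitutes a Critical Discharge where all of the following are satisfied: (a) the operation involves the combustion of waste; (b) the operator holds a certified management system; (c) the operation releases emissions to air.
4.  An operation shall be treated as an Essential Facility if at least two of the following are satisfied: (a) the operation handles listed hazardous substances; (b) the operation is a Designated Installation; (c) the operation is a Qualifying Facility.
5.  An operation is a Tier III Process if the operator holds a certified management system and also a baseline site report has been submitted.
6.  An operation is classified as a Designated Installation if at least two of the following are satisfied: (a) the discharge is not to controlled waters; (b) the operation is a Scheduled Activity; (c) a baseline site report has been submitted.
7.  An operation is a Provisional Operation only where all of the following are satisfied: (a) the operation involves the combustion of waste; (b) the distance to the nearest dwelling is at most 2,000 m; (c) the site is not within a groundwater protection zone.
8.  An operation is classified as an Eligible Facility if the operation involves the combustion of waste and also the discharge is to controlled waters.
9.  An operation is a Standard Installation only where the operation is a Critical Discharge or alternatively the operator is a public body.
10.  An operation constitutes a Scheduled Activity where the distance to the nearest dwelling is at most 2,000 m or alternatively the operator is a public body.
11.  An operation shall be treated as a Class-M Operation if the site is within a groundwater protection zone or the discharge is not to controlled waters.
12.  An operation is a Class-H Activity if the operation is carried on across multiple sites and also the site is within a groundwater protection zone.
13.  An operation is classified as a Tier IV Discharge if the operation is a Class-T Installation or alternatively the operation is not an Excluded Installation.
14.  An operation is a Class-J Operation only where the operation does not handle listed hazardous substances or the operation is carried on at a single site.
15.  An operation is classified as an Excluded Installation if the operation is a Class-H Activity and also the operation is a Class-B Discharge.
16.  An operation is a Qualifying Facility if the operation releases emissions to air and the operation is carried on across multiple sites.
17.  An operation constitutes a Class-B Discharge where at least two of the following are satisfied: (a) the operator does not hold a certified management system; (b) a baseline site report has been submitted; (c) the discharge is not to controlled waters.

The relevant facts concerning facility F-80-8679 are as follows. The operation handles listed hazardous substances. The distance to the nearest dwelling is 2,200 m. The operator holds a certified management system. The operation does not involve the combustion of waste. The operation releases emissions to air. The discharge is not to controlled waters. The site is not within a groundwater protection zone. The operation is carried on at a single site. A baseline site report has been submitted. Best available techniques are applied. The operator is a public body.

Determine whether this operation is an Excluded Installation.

Under paragraph 12: the operation is carried on across multiple sites? no; and the site is within a groundwater protection zone? no. So the operation is not a Class-H Activity.
Under paragraph 17: the operator does not hold a certified management system? no; a baseline site report has been submitted? yes; the discharge is not to controlled waters? yes — 2 of 3 hold (need ≥2) → satisfied.
Under paragraph 15: Class-H Activity (paragraph 12)? no; and Class-B Discharge (paragraph 17)? yes. So the operation is not an Excluded Installation.

No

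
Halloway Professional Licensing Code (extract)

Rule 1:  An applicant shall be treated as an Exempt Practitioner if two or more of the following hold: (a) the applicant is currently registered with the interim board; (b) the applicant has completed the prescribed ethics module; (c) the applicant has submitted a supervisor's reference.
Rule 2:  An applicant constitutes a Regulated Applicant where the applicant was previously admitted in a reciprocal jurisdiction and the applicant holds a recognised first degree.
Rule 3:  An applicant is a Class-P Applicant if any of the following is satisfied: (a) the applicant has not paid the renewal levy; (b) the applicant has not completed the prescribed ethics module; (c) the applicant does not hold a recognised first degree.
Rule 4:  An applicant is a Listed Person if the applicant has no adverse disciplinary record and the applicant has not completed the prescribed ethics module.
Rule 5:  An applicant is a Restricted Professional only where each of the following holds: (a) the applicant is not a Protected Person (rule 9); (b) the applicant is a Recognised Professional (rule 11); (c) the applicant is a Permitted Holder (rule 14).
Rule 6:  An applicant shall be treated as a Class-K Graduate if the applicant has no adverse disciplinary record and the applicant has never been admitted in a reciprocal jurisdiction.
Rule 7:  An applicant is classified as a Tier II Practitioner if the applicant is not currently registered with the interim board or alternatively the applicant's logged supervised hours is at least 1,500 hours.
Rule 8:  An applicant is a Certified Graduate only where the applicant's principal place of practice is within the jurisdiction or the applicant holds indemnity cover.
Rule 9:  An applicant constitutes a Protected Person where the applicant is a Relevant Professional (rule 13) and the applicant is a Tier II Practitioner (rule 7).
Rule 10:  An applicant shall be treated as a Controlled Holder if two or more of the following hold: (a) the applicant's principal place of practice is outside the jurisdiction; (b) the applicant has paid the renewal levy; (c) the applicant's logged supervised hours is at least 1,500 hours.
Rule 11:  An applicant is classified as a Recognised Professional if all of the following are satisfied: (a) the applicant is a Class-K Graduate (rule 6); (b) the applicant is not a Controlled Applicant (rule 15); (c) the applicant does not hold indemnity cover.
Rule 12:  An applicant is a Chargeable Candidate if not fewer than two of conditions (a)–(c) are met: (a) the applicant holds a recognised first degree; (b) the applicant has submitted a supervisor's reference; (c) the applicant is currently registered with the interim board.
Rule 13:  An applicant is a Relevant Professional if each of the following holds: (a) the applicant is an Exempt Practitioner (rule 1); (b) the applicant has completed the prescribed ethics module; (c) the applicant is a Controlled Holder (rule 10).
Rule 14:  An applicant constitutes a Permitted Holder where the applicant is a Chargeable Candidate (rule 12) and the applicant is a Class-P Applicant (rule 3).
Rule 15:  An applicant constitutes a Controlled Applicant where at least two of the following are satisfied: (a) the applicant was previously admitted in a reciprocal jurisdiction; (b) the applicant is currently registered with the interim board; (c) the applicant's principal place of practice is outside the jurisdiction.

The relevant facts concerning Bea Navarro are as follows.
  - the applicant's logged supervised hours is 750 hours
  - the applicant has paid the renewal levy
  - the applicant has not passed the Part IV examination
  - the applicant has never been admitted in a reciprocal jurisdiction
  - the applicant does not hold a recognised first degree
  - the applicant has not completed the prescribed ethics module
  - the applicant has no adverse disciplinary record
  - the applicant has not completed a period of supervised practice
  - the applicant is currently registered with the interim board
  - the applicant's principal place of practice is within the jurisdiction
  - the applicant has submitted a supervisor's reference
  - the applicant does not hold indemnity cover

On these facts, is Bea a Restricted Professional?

Yes

rule 1 — Exempt Practitioner: the applicant is currently registered with the interim board? yes; the applicant has completed the prescribed ethics module? no; the applicant has submitted a supervisor's reference? yes — 2 of 3 hold (need ≥2) → satisfied.
rule 10 — Controlled Holder: the applicant's principal place of practice is outside the jurisdiction? no; the applicant has paid the renewal levy? yes; applicant's logged supervised hours: 750 hours ≥ 1,500 hours? no — 1 of 3 hold (need ≥2) → not satisfied.
rule 13 — Relevant Professional: [Exempt Practitioner (rule 1)? yes] AND [the applicant has completed the prescribed ethics module? no] AND [Controlled Holder (rule 10)? no] → not satisfied.
rule 7 — Tier II Practitioner: [the applicant is not currently registered with the interim board? no] OR [applicant's logged supervised hours: 750 hours ≥ 1,500 hours? no] → not satisfied.
rule 9 — Protected Person: [Relevant Professional (rule 13)? no] AND [Tier II Practitioner (rule 7)? no] → not satisfied.
rule 6 — Class-K Graduate: [the applicant has no adverse disciplinary record? yes] AND [the applicant has never been admitted in a reciprocal jurisdiction? yes] → satisfied.
rule 15 — Controlled Applicant: the applicant was previously admitted in a reciprocal jurisdiction? no; the applicant is currently registered with the interim board? yes; the applicant's principal place of practice is outside the jurisdiction? no — 1 of 3 hold (need ≥2) → not satisfied.
rule 11 — Recognised Professional: [Class-K Graduate (rule 6)? yes] AND [not a Controlled Applicant (rule 15)? yes] AND [the applicant does not hold indemnity cover? yes] → satisfied.
rule 12 — Chargeable Candidate: the applicant holds a recognised first degree? no; the applicant has submitted a supervisor's reference? yes; the applicant is currently registered with the interim board? yes — 2 of 3 hold (need ≥2) → satisfied.
rule 3 — Class-P Applicant: [the applicant has not paid the renewal levy? no] OR [the applicant has not completed the prescribed ethics module? yes] OR [the applicant does not hold a recognised first degree? yes] → satisfied.
rule 14 — Permitted Holder: [Chargeable Candidate (rule 12)? yes] AND [Class-P Applicant (rule 3)? yes] → satisfied.
rule 5 — Restricted Professional: [not a Protected Person (rule 9)? yes] AND [Recognised Professional (rule 11)? yes] AND [Permitted Holder (rule 14)? yes] → satisfied.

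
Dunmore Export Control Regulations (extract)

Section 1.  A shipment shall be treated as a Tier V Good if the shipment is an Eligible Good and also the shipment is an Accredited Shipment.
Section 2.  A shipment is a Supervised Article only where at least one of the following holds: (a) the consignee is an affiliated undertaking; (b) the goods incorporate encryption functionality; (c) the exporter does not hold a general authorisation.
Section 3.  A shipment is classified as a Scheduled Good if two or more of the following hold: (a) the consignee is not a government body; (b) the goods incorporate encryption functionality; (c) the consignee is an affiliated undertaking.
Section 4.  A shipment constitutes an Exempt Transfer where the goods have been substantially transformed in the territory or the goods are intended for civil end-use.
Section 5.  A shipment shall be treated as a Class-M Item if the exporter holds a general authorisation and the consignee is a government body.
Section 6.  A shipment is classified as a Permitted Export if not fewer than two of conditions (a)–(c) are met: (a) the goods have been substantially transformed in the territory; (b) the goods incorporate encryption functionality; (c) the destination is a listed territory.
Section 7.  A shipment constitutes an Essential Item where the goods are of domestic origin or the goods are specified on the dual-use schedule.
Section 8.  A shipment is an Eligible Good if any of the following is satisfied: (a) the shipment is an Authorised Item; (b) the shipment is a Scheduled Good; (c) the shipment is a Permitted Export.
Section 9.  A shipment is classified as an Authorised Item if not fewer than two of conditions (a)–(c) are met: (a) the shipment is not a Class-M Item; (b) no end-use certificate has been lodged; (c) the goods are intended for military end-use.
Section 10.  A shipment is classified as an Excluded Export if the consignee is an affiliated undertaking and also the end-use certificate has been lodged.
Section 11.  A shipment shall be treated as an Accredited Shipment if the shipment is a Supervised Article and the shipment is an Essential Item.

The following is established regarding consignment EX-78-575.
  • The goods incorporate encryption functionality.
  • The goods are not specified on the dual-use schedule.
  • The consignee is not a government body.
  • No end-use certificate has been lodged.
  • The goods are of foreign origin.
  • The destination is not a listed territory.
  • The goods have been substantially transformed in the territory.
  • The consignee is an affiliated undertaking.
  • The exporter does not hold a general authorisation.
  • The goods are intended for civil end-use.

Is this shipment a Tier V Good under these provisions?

No

Under section 5: the exporter holds a general authorisation? no; and the consignee is a government body? no. So the shipment is not a Class-M Item.
Under section 9: not a Class-M Item (section 5)? yes; no end-use certificate has been lodged? yes; the goods are intended for military end-use? no — 2 of 3 hold (need ≥2) → satisfied.
Under section 3: the consignee is not a government body? yes; the goods incorporate encryption functionality? yes; the consignee is an affiliated undertaking? yes — 3 of 3 hold (need ≥2) → satisfied.
Under section 6: the goods have been substantially transformed in the territory? yes; the goods incorporate encryption functionality? yes; the destination is a listed territory? no — 2 of 3 hold (need ≥2) → satisfied.
Under section 8: Authorised Item (section 9)? yes; or Scheduled Good (section 3)? yes; or Permitted Export (section 6)? yes. So the shipment is an Eligible Good.
Under section 2: the consignee is an affiliated undertaking? yes; or the goods incorporate encryption functionality? yes; or the exporter does not hold a general authorisation? yes. So the shipment is a Supervised Article.
Under section 7: the goods are of domestic origin? no; or the goods are specified on the dual-use schedule? no. So the shipment is not an Essential Item.
Under section 11: Supervised Article (section 2)? yes; and Essential Item (section 7)? no. So the shipment is not an Accredited Shipment.
Under section 1: Eligible Good (section 8)? yes; and Accredited Shipment (section 11)? no. So the shipment is not a Tier V Good.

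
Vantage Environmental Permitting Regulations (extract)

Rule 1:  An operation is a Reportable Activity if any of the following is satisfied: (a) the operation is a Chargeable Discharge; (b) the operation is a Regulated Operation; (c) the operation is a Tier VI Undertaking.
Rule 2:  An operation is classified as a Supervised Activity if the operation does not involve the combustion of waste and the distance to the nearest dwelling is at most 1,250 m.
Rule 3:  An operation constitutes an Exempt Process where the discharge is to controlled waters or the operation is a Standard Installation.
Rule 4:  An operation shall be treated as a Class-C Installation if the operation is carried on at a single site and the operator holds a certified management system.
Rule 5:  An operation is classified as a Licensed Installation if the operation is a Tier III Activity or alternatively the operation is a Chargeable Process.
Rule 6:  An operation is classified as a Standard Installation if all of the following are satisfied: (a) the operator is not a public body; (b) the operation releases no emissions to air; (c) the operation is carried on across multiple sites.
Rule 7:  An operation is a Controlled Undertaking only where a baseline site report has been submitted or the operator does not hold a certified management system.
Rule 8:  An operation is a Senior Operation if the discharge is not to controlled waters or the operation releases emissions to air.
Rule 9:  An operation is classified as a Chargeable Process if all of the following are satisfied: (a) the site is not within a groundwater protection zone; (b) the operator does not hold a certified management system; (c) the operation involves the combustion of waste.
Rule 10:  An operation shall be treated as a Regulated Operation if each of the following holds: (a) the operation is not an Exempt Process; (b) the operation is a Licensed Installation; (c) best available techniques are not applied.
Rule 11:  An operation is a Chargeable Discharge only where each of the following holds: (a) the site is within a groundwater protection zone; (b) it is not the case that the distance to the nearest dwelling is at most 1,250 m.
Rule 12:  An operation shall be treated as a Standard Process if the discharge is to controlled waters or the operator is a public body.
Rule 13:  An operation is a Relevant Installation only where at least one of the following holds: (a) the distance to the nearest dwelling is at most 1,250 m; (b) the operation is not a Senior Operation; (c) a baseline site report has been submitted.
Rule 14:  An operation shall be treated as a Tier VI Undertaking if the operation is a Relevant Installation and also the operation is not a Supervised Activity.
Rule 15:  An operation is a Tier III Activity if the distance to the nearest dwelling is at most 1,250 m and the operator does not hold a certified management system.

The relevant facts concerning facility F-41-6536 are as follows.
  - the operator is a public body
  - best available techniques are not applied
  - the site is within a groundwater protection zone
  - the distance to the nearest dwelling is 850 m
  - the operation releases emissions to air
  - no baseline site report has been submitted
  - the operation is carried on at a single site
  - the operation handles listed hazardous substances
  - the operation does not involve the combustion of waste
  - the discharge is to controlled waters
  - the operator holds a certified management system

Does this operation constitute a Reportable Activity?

rule 11 — Chargeable Discharge: [the site is within a groundwater protection zone? yes] AND [distance to the nearest dwelling: 850 m ≤ 1,250 m? yes, so negated condition no] → not satisfied.
rule 6 — Standard Installation: [the operator is not a public body? no] AND [the operation releases no emissions to air? no] AND [the operation is carried on across multiple sites? no] → not satisfied.
rule 3 — Exempt Process: [the discharge is to controlled waters? yes] OR [Standard Installation (rule 6)? no] → satisfied.
rule 15 — Tier III Activity: [distance to the nearest dwelling: 850 m ≤ 1,250 m? yes] AND [the operator does not hold a certified management system? no] → not satisfied.
rule 9 — Chargeable Process: [the site is not within a groundwater protection zone? no] AND [the operator does not hold a certified management system? no] AND [the operation involves the combustion of waste? no] → not satisfied.
rule 5 — Licensed Installation: [Tier III Activity (rule 15)? no] OR [Chargeable Process (rule 9)? no] → not satisfied.
rule 10 — Regulated Operation: [not an Exempt Process (rule 3)? no] AND [Licensed Installation (rule 5)? no] AND [best available techniques are not applied? yes] → not satisfied.
rule 8 — Senior Operation: [the discharge is not to controlled waters? no] OR [the operation releases emissions to air? yes] → satisfied.
rule 13 — Relevant Installation: [distance to the nearest dwelling: 850 m ≤ 1,250 m? yes] OR [not a Senior Operation (rule 8)? no] OR [a baseline site report has been submitted? no] → satisfied.
rule 2 — Supervised Activity: [the operation does not involve the combustion of waste? yes] AND [distance to the nearest dwelling: 850 m ≤ 1,250 m? yes] → satisfied.
rule 14 — Tier VI Undertaking: [Relevant Installation (rule 13)? yes] AND [not a Supervised Activity (rule 2)? no] → not satisfied.
rule 1 — Reportable Activity: [Chargeable Discharge (rule 11)? no] OR [Regulated Operation (rule 10)? no] OR [Tier VI Undertaking (rule 14)? no] → not satisfied.

No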